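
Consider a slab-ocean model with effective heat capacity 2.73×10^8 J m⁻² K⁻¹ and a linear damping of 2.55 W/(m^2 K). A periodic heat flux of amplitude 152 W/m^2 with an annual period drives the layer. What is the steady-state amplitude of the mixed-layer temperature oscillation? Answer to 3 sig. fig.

Areal heat capacity C = 2.73×10^8 J m⁻² K⁻¹ (given).
Angular frequency ω = 2π / T = 2π / 3.15×10^7 s = 1.99×10^-7 s⁻¹.
√((Cω)² + λ²) = √((54.4)² + 2.55²) = 54.5 W/(m²·K).
Amplitude A = F₀ / √((Cω)²+λ²) = 152 / 54.5 = 2.79 K.

2.79 K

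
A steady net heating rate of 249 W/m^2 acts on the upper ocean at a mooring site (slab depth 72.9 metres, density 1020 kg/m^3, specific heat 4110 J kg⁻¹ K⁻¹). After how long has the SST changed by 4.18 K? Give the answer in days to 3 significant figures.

59.4 days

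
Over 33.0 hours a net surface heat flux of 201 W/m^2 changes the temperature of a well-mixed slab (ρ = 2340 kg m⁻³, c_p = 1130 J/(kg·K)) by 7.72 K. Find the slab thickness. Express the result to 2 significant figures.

1.2 m

Heat input Q = F Δt = 201 × 1.19×10^5 s = 2.39×10^7 J/m².
Required areal heat capacity C = Q / ΔT = 3.09×10^6 J/(m²·K).
Depth D = C / (ρ c_p) = 3.09×10^6 / (2340 × 1130) = 1.17 m.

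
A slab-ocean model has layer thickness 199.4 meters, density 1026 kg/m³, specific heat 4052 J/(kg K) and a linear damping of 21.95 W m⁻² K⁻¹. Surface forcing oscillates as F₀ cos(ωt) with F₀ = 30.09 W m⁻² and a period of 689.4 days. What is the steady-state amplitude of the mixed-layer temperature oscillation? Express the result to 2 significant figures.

Areal heat capacity C = ρ c_p D = 1026 × 4052 × 199.4 = 8.29×10^8 J/(m^2 K).
Angular frequency ω = 2π / T = 2π / 5.96×10^7 s = 1.05×10^-7 s⁻¹.
√((Cω)² + λ²) = √((87.4)² + 21.95²) = 90.2 W/(m²·K).
Amplitude A = F₀ / √((Cω)²+λ²) = 30.09 / 90.2 = 0.334 K.

0.33 K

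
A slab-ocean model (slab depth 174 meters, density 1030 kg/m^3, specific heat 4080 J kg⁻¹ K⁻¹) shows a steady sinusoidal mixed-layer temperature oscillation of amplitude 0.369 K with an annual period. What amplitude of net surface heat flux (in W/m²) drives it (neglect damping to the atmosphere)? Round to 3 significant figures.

Areal heat capacity C = ρ c_p D = 1030 × 4080 × 174 = 7.31×10^8 J/(m^2 K).
ω = 2π / 3.15×10^7 s = 1.99×10^-7 s⁻¹.
Cω = 7.31×10^8 × 1.99×10^-7 = 146 W/(m²·K).
F₀ = A × Cω = 0.369 × 146 = 53.8 W/m².

53.8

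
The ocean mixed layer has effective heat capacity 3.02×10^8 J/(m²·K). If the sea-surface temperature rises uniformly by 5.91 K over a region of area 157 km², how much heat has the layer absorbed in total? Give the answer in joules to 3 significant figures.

Areal heat capacity C = 3.02×10^8 J/(m²·K) (given).
Heat per unit area: q = C ΔT = 3.02×10^8 × 5.91 = 1.78×10^9 J/m².
Total heat: Q = q × A = 1.78×10^9 × (157 × 10⁶ m²) = 2.80×10^17 J.

2.80×10^17 J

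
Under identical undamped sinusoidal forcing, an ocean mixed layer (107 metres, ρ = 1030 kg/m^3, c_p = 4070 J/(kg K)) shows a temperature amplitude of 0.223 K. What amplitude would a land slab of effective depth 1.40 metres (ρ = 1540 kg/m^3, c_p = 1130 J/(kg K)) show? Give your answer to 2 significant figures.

C_ocean = 4.49×10^8 J/(m²·K); C_land = 2.44×10^6 J/(m²·K).
A ∝ 1/C ⇒ A_land = A_ocean × C_ocean/C_land = 0.223 × 184 = 41.1 K.

41 K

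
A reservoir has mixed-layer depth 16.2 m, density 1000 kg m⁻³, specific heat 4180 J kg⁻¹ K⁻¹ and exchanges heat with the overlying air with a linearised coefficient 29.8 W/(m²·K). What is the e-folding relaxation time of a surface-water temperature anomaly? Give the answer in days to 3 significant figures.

Areal heat capacity C = ρ c_p D = 1000 × 4180 × 16.2 = 6.77×10^7 J/(m²·K).
Relaxation time τ = C / λ = 6.77×10^7 / 29.8 = 2.27×10^6 s.
In days: 2.27×10^6 s / (86400 s/day) = 26.3 days.

26.3 days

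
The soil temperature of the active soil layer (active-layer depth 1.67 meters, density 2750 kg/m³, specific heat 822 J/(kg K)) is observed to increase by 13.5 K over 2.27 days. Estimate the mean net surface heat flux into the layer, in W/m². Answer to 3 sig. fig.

Areal heat capacity C = ρ c_p D = 2750 × 822 × 1.67 = 3.78×10^6 J/(m^2 K).
Required heat per unit area: Q = C ΔT = 3.78×10^6 × 13.5 = 5.10×10^7 J/m².
Flux F = Q / Δt = 5.10×10^7 / 1.96×10^5 s = 260 W/m².

260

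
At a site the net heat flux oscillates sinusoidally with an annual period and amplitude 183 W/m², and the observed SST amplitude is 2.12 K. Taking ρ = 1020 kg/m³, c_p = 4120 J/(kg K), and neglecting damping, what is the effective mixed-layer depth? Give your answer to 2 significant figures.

100 m

ω = 2π / 3.15×10^7 s = 1.99×10^-7 s⁻¹.
Required C = F₀ / (A ω) = 183 / (2.12 × 1.99×10^-7) = 4.33×10^8 J/(m²·K).
D = C / (ρ c_p) = 4.33×10^8 / (1020 × 4120) = 103 m.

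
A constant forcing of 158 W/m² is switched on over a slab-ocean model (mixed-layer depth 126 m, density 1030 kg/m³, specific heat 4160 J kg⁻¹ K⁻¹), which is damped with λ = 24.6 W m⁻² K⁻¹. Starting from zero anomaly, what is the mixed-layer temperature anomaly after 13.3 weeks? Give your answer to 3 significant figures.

1.97 K

Areal heat capacity C = ρ c_p D = 1030 × 4160 × 126 = 5.40×10^8 J/(m²·K).
τ = C / λ = 5.40×10^8 / 24.6 = 2.19×10^7 s.
Equilibrium anomaly ΔT_eq = F / λ = 158 / 24.6 = 6.42 K.
t = 13.3 weeks = 8.04×10^6 s, so t/τ = 0.367.
ΔT(t) = ΔT_eq (1 − e^(−t/τ)) = 6.42 × (1 − e^−0.367) = 1.97 K.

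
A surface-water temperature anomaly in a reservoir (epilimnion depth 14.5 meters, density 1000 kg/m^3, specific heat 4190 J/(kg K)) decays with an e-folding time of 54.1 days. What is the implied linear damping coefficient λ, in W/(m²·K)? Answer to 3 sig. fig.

13.0

Areal heat capacity C = ρ c_p D = 1000 × 4190 × 14.5 = 6.08×10^7 J/(m²·K).
τ = 54.1 days = 4.67×10^6 s.
λ = C / τ = 6.08×10^7 / 4.67×10^6 = 13.0 W/(m²·K).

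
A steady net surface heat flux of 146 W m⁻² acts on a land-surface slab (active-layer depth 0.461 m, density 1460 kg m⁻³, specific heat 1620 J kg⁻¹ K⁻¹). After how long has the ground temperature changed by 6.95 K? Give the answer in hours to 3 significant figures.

14.4 hours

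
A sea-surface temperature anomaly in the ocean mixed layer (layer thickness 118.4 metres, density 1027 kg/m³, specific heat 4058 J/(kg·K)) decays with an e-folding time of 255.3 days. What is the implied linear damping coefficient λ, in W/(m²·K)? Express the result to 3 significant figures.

Areal heat capacity C = ρ c_p D = 1027 × 4058 × 118.4 = 4.93×10^8 J/(m²·K).
τ = 255.3 days = 2.21×10^7 s.
λ = C / τ = 4.93×10^8 / 2.21×10^7 = 22.4 W/(m²·K).

22.4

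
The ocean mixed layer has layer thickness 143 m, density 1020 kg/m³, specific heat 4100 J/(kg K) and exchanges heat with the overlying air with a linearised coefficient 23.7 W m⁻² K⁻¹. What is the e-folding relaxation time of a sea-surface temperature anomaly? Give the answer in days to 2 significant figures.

Areal heat capacity C = ρ c_p D = 1020 × 4100 × 143 = 5.98×10^8 J/(m²·K).
Relaxation time τ = C / λ = 5.98×10^8 / 23.7 = 2.52×10^7 s.
In days: 2.52×10^7 s / (86400 s/day) = 292 days.

290 days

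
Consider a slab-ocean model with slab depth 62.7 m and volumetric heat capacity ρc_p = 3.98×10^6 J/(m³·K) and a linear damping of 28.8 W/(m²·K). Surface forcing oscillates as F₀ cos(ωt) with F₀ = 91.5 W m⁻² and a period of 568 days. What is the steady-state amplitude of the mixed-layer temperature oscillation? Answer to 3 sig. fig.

2.13 K

Areal heat capacity C = ρc_p × D = 3.98×10^6 × 62.7 = 2.50×10^8 J/(m^2 K).
Angular frequency ω = 2π / T = 2π / 4.91×10^7 s = 1.28×10^-7 s⁻¹.
√((Cω)² + λ²) = √((31.9)² + 28.8²) = 43.0 W/(m²·K).
Amplitude A = F₀ / √((Cω)²+λ²) = 91.5 / 43.0 = 2.13 K.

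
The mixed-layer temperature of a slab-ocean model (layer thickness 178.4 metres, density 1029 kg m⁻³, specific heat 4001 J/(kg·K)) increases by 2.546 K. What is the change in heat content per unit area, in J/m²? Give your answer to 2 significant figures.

1.9×10^9

Areal heat capacity C = ρ c_p D = 1029 × 4001 × 178.4 = 7.34×10^8 J/(m^2 K).
ΔQ = C ΔT = 7.34×10^8 × 2.546 = 1.87×10^9 J/m².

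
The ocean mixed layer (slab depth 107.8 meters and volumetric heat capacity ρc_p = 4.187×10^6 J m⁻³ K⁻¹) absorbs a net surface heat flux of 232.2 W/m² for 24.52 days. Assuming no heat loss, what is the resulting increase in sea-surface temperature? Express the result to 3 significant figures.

1.09 K

Areal heat capacity C = ρc_p × D = 4.187×10^6 × 107.8 = 4.51×10^8 J/(m^2 K).
Net heat input Q = F Δt = 232.2 × (24.52 days × 86400 s/day) = 4.92×10^8 J/m².
ΔT = Q / C = 4.92×10^8 / 4.51×10^8 = 1.09 K.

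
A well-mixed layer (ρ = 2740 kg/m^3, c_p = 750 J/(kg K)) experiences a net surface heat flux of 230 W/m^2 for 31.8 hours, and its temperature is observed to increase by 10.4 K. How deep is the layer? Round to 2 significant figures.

Heat input Q = F Δt = 230 × 1.14×10^5 s = 2.63×10^7 J/m².
Required areal heat capacity C = Q / ΔT = 2.53×10^6 J/(m²·K).
Depth D = C / (ρ c_p) = 2.53×10^6 / (2740 × 750) = 1.23 m.

1.2 m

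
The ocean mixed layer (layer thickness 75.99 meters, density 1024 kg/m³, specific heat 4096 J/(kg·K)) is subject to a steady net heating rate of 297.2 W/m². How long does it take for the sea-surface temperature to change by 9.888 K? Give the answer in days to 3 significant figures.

Areal heat capacity C = ρ c_p D = 1024 × 4096 × 75.99 = 3.19×10^8 J m⁻² K⁻¹.
Time required: Δt = C ΔT / F = 3.19×10^8 × 9.888 / 297.2 = 1.06×10^7 s.
In days: 1.06×10^7 s / (86400 s/day) = 123 days.

123 days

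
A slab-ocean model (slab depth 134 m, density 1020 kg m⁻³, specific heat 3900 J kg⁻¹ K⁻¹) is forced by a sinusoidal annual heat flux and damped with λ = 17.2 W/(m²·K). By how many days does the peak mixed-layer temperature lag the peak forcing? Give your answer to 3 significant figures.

Areal heat capacity C = ρ c_p D = 1020 × 3900 × 134 = 5.33×10^8 J m⁻² K⁻¹.
ω = 2π / 3.15×10^7 s = 1.99×10^-7 s⁻¹.
Phase lag φ = arctan(Cω/λ) = arctan(106/17.2) = 1.41 rad.
Time lag = φ / ω = 1.41 / 1.99×10^-7 = 7.08×10^6 s = 81.9 days.

81.9 days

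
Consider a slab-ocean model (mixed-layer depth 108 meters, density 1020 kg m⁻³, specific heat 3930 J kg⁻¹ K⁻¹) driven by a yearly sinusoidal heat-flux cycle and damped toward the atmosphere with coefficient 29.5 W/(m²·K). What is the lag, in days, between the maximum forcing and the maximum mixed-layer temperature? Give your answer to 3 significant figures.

72.1 days

Areal heat capacity C = ρ c_p D = 1020 × 3930 × 108 = 4.33×10^8 J m⁻² K⁻¹.
ω = 2π / 3.15×10^7 s = 1.99×10^-7 s⁻¹.
Phase lag φ = arctan(Cω/λ) = arctan(86.3/29.5) = 1.24 rad.
Time lag = φ / ω = 1.24 / 1.99×10^-7 = 6.23×10^6 s = 72.1 days.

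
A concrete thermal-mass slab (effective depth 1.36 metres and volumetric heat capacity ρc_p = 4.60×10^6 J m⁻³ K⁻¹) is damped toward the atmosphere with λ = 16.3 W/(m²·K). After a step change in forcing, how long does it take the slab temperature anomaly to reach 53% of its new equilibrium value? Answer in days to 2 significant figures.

3.4 days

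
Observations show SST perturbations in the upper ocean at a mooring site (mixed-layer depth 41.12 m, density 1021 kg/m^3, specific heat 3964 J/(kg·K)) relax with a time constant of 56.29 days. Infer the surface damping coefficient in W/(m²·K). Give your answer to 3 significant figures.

Areal heat capacity C = ρ c_p D = 1021 × 3964 × 41.12 = 1.66×10^8 J/(m^2 K).
τ = 56.29 days = 4.86×10^6 s.
λ = C / τ = 1.66×10^8 / 4.86×10^6 = 34.2 W/(m²·K).

34.2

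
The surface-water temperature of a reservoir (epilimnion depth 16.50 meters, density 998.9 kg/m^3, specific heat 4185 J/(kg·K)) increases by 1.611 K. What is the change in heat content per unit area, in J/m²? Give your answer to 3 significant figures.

Areal heat capacity C = ρ c_p D = 998.9 × 4185 × 16.50 = 6.90×10^7 J/(m^2 K).
ΔQ = C ΔT = 6.90×10^7 × 1.611 = 1.11×10^8 J/m².

1.11×10^8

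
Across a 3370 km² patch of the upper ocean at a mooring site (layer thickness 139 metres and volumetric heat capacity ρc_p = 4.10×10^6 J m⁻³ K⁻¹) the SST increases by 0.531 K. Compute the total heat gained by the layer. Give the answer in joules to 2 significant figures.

1.0×10^18 J

Areal heat capacity C = ρc_p × D = 4.10×10^6 × 139 = 5.70×10^8 J m⁻² K⁻¹.
Heat per unit area: q = C ΔT = 5.70×10^8 × 0.531 = 3.03×10^8 J/m².
Total heat: Q = q × A = 3.03×10^8 × (3370 × 10⁶ m²) = 1.02×10^18 J.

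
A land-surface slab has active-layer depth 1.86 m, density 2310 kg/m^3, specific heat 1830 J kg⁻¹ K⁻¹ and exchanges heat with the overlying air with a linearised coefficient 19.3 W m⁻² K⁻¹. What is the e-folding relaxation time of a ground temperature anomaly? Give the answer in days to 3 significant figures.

4.72 days

Areal heat capacity C = ρ c_p D = 2310 × 1830 × 1.86 = 7.86×10^6 J/(m²·K).
Relaxation time τ = C / λ = 7.86×10^6 / 19.3 = 4.07×10^5 s.
In days: 4.07×10^5 s / (86400 s/day) = 4.72 days.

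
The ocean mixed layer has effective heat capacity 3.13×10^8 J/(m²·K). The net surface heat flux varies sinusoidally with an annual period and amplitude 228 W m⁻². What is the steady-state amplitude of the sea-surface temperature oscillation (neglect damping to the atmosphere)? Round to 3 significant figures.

3.66 K

Areal heat capacity C = 3.13×10^8 J/(m²·K) (given).
Angular frequency ω = 2π / T = 2π / 3.15×10^7 s = 1.99×10^-7 s⁻¹.
Cω = 3.13×10^8 × 1.99×10^-7 = 62.4 W/(m²·K).
Amplitude A = F₀ / (Cω) = 228 / 62.4 = 3.66 K.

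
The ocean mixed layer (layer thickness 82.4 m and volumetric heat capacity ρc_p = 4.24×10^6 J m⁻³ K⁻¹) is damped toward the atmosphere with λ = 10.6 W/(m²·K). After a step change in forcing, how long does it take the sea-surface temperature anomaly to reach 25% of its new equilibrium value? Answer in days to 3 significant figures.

110 days

Areal heat capacity C = ρc_p × D = 4.24×10^6 × 82.4 = 3.49×10^8 J m⁻² K⁻¹.
τ = C / λ = 3.49×10^8 / 10.6 = 3.30×10^7 s.
Fraction reached: 1 − e^(−t/τ) = 0.25 ⇒ t = −τ ln(1 − 0.25) = τ × 0.288.
t = 9.48×10^6 s = 110 days.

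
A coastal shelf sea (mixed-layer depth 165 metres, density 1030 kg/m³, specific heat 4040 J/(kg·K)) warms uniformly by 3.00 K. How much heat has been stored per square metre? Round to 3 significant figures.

2.06×10^9

Areal heat capacity C = ρ c_p D = 1030 × 4040 × 165 = 6.87×10^8 J m⁻² K⁻¹.
ΔQ = C ΔT = 6.87×10^8 × 3.00 = 2.06×10^9 J/m².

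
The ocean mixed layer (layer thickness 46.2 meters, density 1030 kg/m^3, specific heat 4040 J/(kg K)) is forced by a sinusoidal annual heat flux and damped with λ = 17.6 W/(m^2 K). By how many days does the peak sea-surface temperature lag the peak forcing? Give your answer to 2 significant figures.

66 days

Areal heat capacity C = ρ c_p D = 1030 × 4040 × 46.2 = 1.92×10^8 J/(m²·K).
ω = 2π / 3.15×10^7 s = 1.99×10^-7 s⁻¹.
Phase lag φ = arctan(Cω/λ) = arctan(38.3/17.6) = 1.14 rad.
Time lag = φ / ω = 1.14 / 1.99×10^-7 = 5.72×10^6 s = 66.2 days.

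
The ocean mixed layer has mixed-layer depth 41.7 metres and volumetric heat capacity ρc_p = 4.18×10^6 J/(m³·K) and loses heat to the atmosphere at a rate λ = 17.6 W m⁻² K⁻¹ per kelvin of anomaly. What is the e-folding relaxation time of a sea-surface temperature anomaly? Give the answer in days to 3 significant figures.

Areal heat capacity C = ρc_p × D = 4.18×10^6 × 41.7 = 1.74×10^8 J/(m^2 K).
Relaxation time τ = C / λ = 1.74×10^8 / 17.6 = 9.90×10^6 s.
In days: 9.90×10^6 s / (86400 s/day) = 115 days.

115 days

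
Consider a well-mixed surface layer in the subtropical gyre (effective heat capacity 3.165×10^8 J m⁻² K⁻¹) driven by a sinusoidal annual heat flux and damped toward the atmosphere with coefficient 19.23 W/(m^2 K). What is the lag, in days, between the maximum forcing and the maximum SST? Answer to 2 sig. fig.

74 days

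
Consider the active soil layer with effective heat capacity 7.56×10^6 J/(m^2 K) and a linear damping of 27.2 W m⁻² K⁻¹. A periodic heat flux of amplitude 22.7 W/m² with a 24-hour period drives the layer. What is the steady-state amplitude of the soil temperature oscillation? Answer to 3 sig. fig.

Areal heat capacity C = 7.56×10^6 J/(m^2 K) (given).
Angular frequency ω = 2π / T = 2π / 86400 s = 7.27×10^-5 s⁻¹.
√((Cω)² + λ²) = √((550)² + 27.2²) = 550 W/(m²·K).
Amplitude A = F₀ / √((Cω)²+λ²) = 22.7 / 550 = 0.0412 K.

0.0412 K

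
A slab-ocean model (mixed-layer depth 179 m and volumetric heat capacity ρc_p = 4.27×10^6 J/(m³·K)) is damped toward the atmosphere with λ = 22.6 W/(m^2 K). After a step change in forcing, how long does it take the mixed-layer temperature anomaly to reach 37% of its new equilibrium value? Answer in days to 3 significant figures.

181 days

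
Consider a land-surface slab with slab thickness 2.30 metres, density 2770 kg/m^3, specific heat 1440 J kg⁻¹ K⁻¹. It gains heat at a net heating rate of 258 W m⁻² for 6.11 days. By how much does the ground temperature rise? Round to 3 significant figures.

Areal heat capacity C = ρ c_p D = 2770 × 1440 × 2.30 = 9.17×10^6 J m⁻² K⁻¹.
Net heat input Q = F Δt = 258 × (6.11 days × 86400 s/day) = 1.36×10^8 J/m².
ΔT = Q / C = 1.36×10^8 / 9.17×10^6 = 14.8 K.

14.8 K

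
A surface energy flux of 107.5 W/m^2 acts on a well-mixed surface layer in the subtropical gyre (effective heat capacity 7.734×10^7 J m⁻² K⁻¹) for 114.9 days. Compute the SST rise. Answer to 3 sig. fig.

13.8 K

Areal heat capacity C = 7.734×10^7 J m⁻² K⁻¹ (given).
Net heat input Q = F Δt = 107.5 × (114.9 days × 86400 s/day) = 1.07×10^9 J/m².
ΔT = Q / C = 1.07×10^9 / 7.73×10^7 = 13.8 K.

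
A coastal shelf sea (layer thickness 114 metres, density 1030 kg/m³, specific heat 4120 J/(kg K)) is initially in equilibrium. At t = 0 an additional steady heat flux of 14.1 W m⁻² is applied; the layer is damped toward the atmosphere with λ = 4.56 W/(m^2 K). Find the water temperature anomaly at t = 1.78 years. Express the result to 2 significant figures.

1.3 K

Areal heat capacity C = ρ c_p D = 1030 × 4120 × 114 = 4.84×10^8 J/(m^2 K).
τ = C / λ = 4.84×10^8 / 4.56 = 1.06×10^8 s.
Equilibrium anomaly ΔT_eq = F / λ = 14.1 / 4.56 = 3.09 K.
t = 1.78 years = 5.62×10^7 s, so t/τ = 0.529.
ΔT(t) = ΔT_eq (1 − e^(−t/τ)) = 3.09 × (1 − e^−0.529) = 1.27 K.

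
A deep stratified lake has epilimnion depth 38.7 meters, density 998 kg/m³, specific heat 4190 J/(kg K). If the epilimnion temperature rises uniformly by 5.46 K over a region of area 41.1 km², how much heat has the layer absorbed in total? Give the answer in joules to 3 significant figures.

Areal heat capacity C = ρ c_p D = 998 × 4190 × 38.7 = 1.62×10^8 J m⁻² K⁻¹.
Heat per unit area: q = C ΔT = 1.62×10^8 × 5.46 = 8.84×10^8 J/m².
Total heat: Q = q × A = 8.84×10^8 × (41.1 × 10⁶ m²) = 3.63×10^16 J.

3.63×10^16 J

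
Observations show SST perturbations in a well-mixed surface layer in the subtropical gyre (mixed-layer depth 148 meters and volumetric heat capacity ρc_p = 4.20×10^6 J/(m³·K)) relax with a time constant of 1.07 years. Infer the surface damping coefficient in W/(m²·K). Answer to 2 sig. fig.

18

Areal heat capacity C = ρc_p × D = 4.20×10^6 × 148 = 6.22×10^8 J m⁻² K⁻¹.
τ = 1.07 years = 3.38×10^7 s.
λ = C / τ = 6.22×10^8 / 3.38×10^7 = 18.4 W/(m²·K).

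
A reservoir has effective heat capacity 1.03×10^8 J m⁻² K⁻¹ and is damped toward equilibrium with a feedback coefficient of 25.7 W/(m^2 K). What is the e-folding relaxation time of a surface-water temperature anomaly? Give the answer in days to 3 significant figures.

Areal heat capacity C = 1.03×10^8 J m⁻² K⁻¹ (given).
Relaxation time τ = C / λ = 1.03×10^8 / 25.7 = 4.01×10^6 s.
In days: 4.01×10^6 s / (86400 s/day) = 46.4 days.

46.4 days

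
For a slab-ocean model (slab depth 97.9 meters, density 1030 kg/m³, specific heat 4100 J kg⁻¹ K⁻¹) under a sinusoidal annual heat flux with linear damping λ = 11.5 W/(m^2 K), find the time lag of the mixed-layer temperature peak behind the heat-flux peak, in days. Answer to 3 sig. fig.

Areal heat capacity C = ρ c_p D = 1030 × 4100 × 97.9 = 4.13×10^8 J/(m^2 K).
ω = 2π / 3.15×10^7 s = 1.99×10^-7 s⁻¹.
Phase lag φ = arctan(Cω/λ) = arctan(82.4/11.5) = 1.43 rad.
Time lag = φ / ω = 1.43 / 1.99×10^-7 = 7.19×10^6 s = 83.2 days.

83.2 days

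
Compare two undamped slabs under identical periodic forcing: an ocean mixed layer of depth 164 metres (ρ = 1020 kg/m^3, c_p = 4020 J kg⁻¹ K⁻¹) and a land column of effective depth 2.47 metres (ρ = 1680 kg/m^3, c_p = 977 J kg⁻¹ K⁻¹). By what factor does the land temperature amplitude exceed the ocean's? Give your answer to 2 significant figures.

170

C_ocean = 1020 × 4020 × 164 = 6.72×10^8 J/(m²·K).
C_land = 1680 × 977 × 2.47 = 4.05×10^6 J/(m²·K).
Undamped amplitude ∝ 1/C, so A_land/A_ocean = C_ocean/C_land = 166.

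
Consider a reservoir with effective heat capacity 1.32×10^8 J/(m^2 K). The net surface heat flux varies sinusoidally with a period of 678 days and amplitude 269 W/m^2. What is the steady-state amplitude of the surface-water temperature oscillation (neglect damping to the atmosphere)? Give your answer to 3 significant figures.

19.0 K

Areal heat capacity C = 1.32×10^8 J/(m^2 K) (given).
Angular frequency ω = 2π / T = 2π / 5.86×10^7 s = 1.07×10^-7 s⁻¹.
Cω = 1.32×10^8 × 1.07×10^-7 = 14.2 W/(m²·K).
Amplitude A = F₀ / (Cω) = 269 / 14.2 = 19.0 K.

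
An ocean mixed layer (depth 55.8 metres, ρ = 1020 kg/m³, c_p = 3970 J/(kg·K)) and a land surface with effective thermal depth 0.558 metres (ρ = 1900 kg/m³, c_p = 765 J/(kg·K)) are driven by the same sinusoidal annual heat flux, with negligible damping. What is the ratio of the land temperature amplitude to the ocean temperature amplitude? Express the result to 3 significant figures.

C_ocean = 1020 × 3970 × 55.8 = 2.26×10^8 J/(m²·K).
C_land = 1900 × 765 × 0.558 = 8.11×10^5 J/(m²·K).
Undamped amplitude ∝ 1/C, so A_land/A_ocean = C_ocean/C_land = 279.

279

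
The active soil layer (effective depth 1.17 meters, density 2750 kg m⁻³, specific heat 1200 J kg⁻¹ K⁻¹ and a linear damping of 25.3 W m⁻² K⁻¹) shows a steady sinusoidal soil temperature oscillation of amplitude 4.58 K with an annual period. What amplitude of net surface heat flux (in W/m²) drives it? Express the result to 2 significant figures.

120

Areal heat capacity C = ρ c_p D = 2750 × 1200 × 1.17 = 3.86×10^6 J/(m^2 K).
ω = 2π / 3.15×10^7 s = 1.99×10^-7 s⁻¹.
√((Cω)² + λ²) = √((0.769)² + 25.3²) = 25.3 W/(m²·K).
F₀ = A × √((Cω)²+λ²) = 4.58 × 25.3 = 116 W/m².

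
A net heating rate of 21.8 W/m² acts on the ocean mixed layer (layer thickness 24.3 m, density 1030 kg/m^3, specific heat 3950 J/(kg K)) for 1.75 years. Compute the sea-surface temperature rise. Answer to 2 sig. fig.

Areal heat capacity C = ρ c_p D = 1030 × 3950 × 24.3 = 9.89×10^7 J/(m^2 K).
Net heat input Q = F Δt = 21.8 × (1.75 years × 3.156×10^7 s/year) = 1.20×10^9 J/m².
ΔT = Q / C = 1.20×10^9 / 9.89×10^7 = 12.2 K.

12 K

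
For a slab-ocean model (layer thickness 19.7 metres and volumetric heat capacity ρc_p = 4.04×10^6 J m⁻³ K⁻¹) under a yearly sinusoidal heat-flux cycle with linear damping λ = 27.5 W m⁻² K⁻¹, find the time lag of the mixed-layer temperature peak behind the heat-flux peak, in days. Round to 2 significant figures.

30 days

Areal heat capacity C = ρc_p × D = 4.04×10^6 × 19.7 = 7.96×10^7 J/(m²·K).
ω = 2π / 3.15×10^7 s = 1.99×10^-7 s⁻¹.
Phase lag φ = arctan(Cω/λ) = arctan(15.9/27.5) = 0.523 rad.
Time lag = φ / ω = 0.523 / 1.99×10^-7 = 2.63×10^6 s = 30.4 days.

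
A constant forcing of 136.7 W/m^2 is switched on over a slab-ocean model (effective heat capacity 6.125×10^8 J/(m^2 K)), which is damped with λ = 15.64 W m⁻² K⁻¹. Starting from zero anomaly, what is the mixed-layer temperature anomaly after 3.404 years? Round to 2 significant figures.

8.2 K

Areal heat capacity C = 6.125×10^8 J/(m^2 K) (given).
τ = C / λ = 6.12×10^8 / 15.64 = 3.92×10^7 s.
Equilibrium anomaly ΔT_eq = F / λ = 136.7 / 15.64 = 8.74 K.
t = 3.404 years = 1.07×10^8 s, so t/τ = 2.74.
ΔT(t) = ΔT_eq (1 − e^(−t/τ)) = 8.74 × (1 − e^−2.74) = 8.18 K.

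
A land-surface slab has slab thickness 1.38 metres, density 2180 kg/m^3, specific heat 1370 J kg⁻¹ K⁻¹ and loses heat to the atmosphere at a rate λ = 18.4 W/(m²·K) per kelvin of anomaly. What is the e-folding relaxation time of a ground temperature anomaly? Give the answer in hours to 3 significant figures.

62.2 hours

Areal heat capacity C = ρ c_p D = 2180 × 1370 × 1.38 = 4.12×10^6 J m⁻² K⁻¹.
Relaxation time τ = C / λ = 4.12×10^6 / 18.4 = 2.24×10^5 s.
In hours: 2.24×10^5 s / (3600 s/hour) = 62.2 hours.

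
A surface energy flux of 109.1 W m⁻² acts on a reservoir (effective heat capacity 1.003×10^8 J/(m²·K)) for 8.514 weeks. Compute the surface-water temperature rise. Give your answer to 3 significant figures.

5.60 K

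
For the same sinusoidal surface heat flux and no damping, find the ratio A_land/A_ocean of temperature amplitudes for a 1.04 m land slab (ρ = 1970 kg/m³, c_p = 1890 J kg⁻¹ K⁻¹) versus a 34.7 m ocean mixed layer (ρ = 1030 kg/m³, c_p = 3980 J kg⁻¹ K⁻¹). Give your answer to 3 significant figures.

C_ocean = 1030 × 3980 × 34.7 = 1.42×10^8 J/(m²·K).
C_land = 1970 × 1890 × 1.04 = 3.87×10^6 J/(m²·K).
Undamped amplitude ∝ 1/C, so A_land/A_ocean = C_ocean/C_land = 36.7.

36.7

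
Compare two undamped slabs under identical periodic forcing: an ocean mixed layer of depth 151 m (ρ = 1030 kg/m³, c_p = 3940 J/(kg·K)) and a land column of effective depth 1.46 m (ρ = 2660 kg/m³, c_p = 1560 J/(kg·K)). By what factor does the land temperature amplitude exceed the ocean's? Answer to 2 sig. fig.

C_ocean = 1030 × 3940 × 151 = 6.13×10^8 J/(m²·K).
C_land = 2660 × 1560 × 1.46 = 6.06×10^6 J/(m²·K).
Undamped amplitude ∝ 1/C, so A_land/A_ocean = C_ocean/C_land = 101.

100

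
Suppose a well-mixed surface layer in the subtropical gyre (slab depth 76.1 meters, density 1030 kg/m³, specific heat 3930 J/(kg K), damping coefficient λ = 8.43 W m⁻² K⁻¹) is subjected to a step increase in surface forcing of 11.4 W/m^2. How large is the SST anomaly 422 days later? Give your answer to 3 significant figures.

Areal heat capacity C = ρ c_p D = 1030 × 3930 × 76.1 = 3.08×10^8 J/(m²·K).
τ = C / λ = 3.08×10^8 / 8.43 = 3.65×10^7 s.
Equilibrium anomaly ΔT_eq = F / λ = 11.4 / 8.43 = 1.35 K.
t = 422 days = 3.65×10^7 s, so t/τ = 0.998.
ΔT(t) = ΔT_eq (1 − e^(−t/τ)) = 1.35 × (1 − e^−0.998) = 0.854 K.

0.854 K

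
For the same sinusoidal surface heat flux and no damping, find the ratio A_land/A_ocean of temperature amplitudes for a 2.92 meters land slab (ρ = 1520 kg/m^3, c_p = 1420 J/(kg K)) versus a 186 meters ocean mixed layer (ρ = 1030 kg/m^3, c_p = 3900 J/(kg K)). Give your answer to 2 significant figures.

120

C_ocean = 1030 × 3900 × 186 = 7.47×10^8 J/(m²·K).
C_land = 1520 × 1420 × 2.92 = 6.30×10^6 J/(m²·K).
Undamped amplitude ∝ 1/C, so A_land/A_ocean = C_ocean/C_land = 119.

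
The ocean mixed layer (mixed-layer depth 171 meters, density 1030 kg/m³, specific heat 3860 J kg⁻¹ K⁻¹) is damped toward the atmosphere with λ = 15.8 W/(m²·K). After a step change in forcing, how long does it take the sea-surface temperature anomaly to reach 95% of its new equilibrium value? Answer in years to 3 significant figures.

Areal heat capacity C = ρ c_p D = 1030 × 3860 × 171 = 6.80×10^8 J m⁻² K⁻¹.
τ = C / λ = 6.80×10^8 / 15.8 = 4.30×10^7 s.
Fraction reached: 1 − e^(−t/τ) = 0.95 ⇒ t = −τ ln(1 − 0.95) = τ × 3.00.
t = 1.29×10^8 s = 4.08 years.

4.08 years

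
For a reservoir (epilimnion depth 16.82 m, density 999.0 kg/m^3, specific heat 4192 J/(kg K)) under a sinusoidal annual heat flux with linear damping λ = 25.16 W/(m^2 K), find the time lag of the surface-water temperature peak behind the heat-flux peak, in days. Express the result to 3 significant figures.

29.6 days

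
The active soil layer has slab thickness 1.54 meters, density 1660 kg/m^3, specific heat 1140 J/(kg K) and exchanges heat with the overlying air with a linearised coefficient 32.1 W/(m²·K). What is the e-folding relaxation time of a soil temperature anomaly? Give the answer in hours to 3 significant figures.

Areal heat capacity C = ρ c_p D = 1660 × 1140 × 1.54 = 2.91×10^6 J/(m²·K).
Relaxation time τ = C / λ = 2.91×10^6 / 32.1 = 90800 s.
In hours: 90800 s / (3600 s/hour) = 25.2 hours.

25.2 hours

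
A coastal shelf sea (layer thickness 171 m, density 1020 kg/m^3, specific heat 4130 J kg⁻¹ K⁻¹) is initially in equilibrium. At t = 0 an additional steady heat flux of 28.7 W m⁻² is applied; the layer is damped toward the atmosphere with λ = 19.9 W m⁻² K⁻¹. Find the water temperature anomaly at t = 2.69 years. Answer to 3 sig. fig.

Areal heat capacity C = ρ c_p D = 1020 × 4130 × 171 = 7.20×10^8 J/(m²·K).
τ = C / λ = 7.20×10^8 / 19.9 = 3.62×10^7 s.
Equilibrium anomaly ΔT_eq = F / λ = 28.7 / 19.9 = 1.44 K.
t = 2.69 years = 8.49×10^7 s, so t/τ = 2.35.
ΔT(t) = ΔT_eq (1 − e^(−t/τ)) = 1.44 × (1 − e^−2.35) = 1.30 K.

1.30 K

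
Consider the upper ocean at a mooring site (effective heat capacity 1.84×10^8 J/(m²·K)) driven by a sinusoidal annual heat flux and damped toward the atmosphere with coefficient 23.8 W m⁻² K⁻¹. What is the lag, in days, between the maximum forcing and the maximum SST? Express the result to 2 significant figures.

Areal heat capacity C = 1.84×10^8 J/(m²·K) (given).
ω = 2π / 3.15×10^7 s = 1.99×10^-7 s⁻¹.
Phase lag φ = arctan(Cω/λ) = arctan(36.7/23.8) = 0.995 rad.
Time lag = φ / ω = 0.995 / 1.99×10^-7 = 4.99×10^6 s = 57.8 days.

58 days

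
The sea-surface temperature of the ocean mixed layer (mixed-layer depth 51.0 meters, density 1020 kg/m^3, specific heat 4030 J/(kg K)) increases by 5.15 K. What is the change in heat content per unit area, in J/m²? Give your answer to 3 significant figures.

1.08×10^9

Areal heat capacity C = ρ c_p D = 1020 × 4030 × 51.0 = 2.10×10^8 J/(m²·K).
ΔQ = C ΔT = 2.10×10^8 × 5.15 = 1.08×10^9 J/m².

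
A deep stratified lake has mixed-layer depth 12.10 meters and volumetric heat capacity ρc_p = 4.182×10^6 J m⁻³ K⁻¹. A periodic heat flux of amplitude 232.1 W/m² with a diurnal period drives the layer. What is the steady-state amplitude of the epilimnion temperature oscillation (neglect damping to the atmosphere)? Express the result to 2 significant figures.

0.063 K

Areal heat capacity C = ρc_p × D = 4.182×10^6 × 12.10 = 5.06×10^7 J/(m^2 K).
Angular frequency ω = 2π / T = 2π / 86400 s = 7.27×10^-5 s⁻¹.
Cω = 5.06×10^7 × 7.27×10^-5 = 3680 W/(m²·K).
Amplitude A = F₀ / (Cω) = 232.1 / 3680 = 0.0631 K.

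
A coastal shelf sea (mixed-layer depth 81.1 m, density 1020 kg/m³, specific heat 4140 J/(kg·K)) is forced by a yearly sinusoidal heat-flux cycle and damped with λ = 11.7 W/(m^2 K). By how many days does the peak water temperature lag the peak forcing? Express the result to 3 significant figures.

Areal heat capacity C = ρ c_p D = 1020 × 4140 × 81.1 = 3.42×10^8 J/(m²·K).
ω = 2π / 3.15×10^7 s = 1.99×10^-7 s⁻¹.
Phase lag φ = arctan(Cω/λ) = arctan(68.2/11.7) = 1.40 rad.
Time lag = φ / ω = 1.40 / 1.99×10^-7 = 7.03×10^6 s = 81.4 days.

81.4 days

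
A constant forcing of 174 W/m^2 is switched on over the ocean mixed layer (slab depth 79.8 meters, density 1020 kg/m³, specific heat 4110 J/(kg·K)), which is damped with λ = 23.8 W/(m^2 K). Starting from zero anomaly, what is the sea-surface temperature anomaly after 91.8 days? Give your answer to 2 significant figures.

Areal heat capacity C = ρ c_p D = 1020 × 4110 × 79.8 = 3.35×10^8 J/(m²·K).
τ = C / λ = 3.35×10^8 / 23.8 = 1.41×10^7 s.
Equilibrium anomaly ΔT_eq = F / λ = 174 / 23.8 = 7.31 K.
t = 91.8 days = 7.93×10^6 s, so t/τ = 0.564.
ΔT(t) = ΔT_eq (1 − e^(−t/τ)) = 7.31 × (1 − e^−0.564) = 3.15 K.

3.2 K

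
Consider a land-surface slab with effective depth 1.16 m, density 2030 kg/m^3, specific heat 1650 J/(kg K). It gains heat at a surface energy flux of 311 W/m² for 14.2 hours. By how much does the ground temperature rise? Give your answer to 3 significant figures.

4.09 K

Areal heat capacity C = ρ c_p D = 2030 × 1650 × 1.16 = 3.89×10^6 J/(m²·K).
Net heat input Q = F Δt = 311 × (14.2 hours × 3600 s/hour) = 1.59×10^7 J/m².
ΔT = Q / C = 1.59×10^7 / 3.89×10^6 = 4.09 K.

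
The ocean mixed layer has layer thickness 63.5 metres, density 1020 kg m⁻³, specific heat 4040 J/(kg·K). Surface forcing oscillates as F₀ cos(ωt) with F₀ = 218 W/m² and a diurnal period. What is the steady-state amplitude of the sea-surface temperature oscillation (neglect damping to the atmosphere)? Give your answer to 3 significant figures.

0.0115 K

Areal heat capacity C = ρ c_p D = 1020 × 4040 × 63.5 = 2.62×10^8 J m⁻² K⁻¹.
Angular frequency ω = 2π / T = 2π / 86400 s = 7.27×10^-5 s⁻¹.
Cω = 2.62×10^8 × 7.27×10^-5 = 19000 W/(m²·K).
Amplitude A = F₀ / (Cω) = 218 / 19000 = 0.0115 K.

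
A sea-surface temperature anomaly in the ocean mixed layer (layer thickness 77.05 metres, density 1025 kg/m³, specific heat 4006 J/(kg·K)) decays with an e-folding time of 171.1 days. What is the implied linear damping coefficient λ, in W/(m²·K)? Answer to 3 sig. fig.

21.4

Areal heat capacity C = ρ c_p D = 1025 × 4006 × 77.05 = 3.16×10^8 J/(m^2 K).
τ = 171.1 days = 1.48×10^7 s.
λ = C / τ = 3.16×10^8 / 1.48×10^7 = 21.4 W/(m²·K).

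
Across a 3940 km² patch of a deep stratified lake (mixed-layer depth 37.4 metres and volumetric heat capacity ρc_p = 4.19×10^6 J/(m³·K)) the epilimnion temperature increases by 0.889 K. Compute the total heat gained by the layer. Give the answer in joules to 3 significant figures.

5.49×10^17 J

Areal heat capacity C = ρc_p × D = 4.19×10^6 × 37.4 = 1.57×10^8 J/(m²·K).
Heat per unit area: q = C ΔT = 1.57×10^8 × 0.889 = 1.39×10^8 J/m².
Total heat: Q = q × A = 1.39×10^8 × (3940 × 10⁶ m²) = 5.49×10^17 J.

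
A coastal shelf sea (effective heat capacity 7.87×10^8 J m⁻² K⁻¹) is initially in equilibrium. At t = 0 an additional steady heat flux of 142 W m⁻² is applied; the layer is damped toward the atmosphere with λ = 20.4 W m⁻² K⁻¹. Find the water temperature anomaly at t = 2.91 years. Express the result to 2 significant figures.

6.3 K

Areal heat capacity C = 7.87×10^8 J m⁻² K⁻¹ (given).
τ = C / λ = 7.87×10^8 / 20.4 = 3.86×10^7 s.
Equilibrium anomaly ΔT_eq = F / λ = 142 / 20.4 = 6.96 K.
t = 2.91 years = 9.18×10^7 s, so t/τ = 2.38.
ΔT(t) = ΔT_eq (1 − e^(−t/τ)) = 6.96 × (1 − e^−2.38) = 6.32 K.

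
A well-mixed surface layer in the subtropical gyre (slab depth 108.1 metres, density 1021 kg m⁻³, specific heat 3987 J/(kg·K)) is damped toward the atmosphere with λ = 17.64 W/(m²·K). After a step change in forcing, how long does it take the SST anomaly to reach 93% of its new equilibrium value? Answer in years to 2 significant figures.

2.1 years

Areal heat capacity C = ρ c_p D = 1021 × 3987 × 108.1 = 4.40×10^8 J/(m²·K).
τ = C / λ = 4.40×10^8 / 17.64 = 2.49×10^7 s.
Fraction reached: 1 − e^(−t/τ) = 0.93 ⇒ t = −τ ln(1 − 0.93) = τ × 2.66.
t = 6.63×10^7 s = 2.10 years.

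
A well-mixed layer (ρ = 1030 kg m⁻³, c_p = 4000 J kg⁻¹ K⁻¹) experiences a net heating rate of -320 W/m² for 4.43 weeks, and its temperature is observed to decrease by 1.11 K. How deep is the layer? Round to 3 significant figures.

Heat input Q = F Δt = -320 × 2.68×10^6 s = -8.57×10^8 J/m².
Required areal heat capacity C = Q / ΔT = 7.72×10^8 J/(m²·K).
Depth D = C / (ρ c_p) = 7.72×10^8 / (1030 × 4000) = 187 m.

187 m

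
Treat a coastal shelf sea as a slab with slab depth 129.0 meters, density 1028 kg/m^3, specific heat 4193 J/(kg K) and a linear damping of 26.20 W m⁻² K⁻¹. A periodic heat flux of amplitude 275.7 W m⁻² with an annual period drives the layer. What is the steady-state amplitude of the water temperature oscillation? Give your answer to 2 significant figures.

Areal heat capacity C = ρ c_p D = 1028 × 4193 × 129.0 = 5.56×10^8 J/(m²·K).
Angular frequency ω = 2π / T = 2π / 3.15×10^7 s = 1.99×10^-7 s⁻¹.
√((Cω)² + λ²) = √((111)² + 26.20²) = 114 W/(m²·K).
Amplitude A = F₀ / √((Cω)²+λ²) = 275.7 / 114 = 2.42 K.

2.4 K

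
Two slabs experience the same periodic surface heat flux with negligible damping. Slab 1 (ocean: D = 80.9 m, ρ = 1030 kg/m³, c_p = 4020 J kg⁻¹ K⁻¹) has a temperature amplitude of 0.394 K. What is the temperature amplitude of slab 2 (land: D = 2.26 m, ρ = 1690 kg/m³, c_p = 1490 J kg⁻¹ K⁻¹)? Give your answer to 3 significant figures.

23.2 K

C_ocean = 3.35×10^8 J/(m²·K); C_land = 5.69×10^6 J/(m²·K).
A ∝ 1/C ⇒ A_land = A_ocean × C_ocean/C_land = 0.394 × 58.9 = 23.2 K.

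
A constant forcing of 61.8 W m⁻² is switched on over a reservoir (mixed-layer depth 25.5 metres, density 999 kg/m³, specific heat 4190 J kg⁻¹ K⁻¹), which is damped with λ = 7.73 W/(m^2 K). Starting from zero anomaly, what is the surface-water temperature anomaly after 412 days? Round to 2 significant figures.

Areal heat capacity C = ρ c_p D = 999 × 4190 × 25.5 = 1.07×10^8 J m⁻² K⁻¹.
τ = C / λ = 1.07×10^8 / 7.73 = 1.38×10^7 s.
Equilibrium anomaly ΔT_eq = F / λ = 61.8 / 7.73 = 7.99 K.
t = 412 days = 3.56×10^7 s, so t/τ = 2.58.
ΔT(t) = ΔT_eq (1 − e^(−t/τ)) = 7.99 × (1 − e^−2.58) = 7.39 K.

7.4 K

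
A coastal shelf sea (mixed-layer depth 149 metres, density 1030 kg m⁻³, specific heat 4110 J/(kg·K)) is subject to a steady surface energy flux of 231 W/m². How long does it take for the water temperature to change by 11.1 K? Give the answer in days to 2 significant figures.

350 days

Areal heat capacity C = ρ c_p D = 1030 × 4110 × 149 = 6.31×10^8 J m⁻² K⁻¹.
Time required: Δt = C ΔT / F = 6.31×10^8 × 11.1 / 231 = 3.03×10^7 s.
In days: 3.03×10^7 s / (86400 s/day) = 351 days.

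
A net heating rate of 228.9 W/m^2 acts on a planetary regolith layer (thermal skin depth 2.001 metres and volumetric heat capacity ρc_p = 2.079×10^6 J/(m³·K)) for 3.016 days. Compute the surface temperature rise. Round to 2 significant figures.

14 K

Areal heat capacity C = ρc_p × D = 2.079×10^6 × 2.001 = 4.16×10^6 J m⁻² K⁻¹.
Net heat input Q = F Δt = 228.9 × (3.016 days × 86400 s/day) = 5.96×10^7 J/m².
ΔT = Q / C = 5.96×10^7 / 4.16×10^6 = 14.3 K.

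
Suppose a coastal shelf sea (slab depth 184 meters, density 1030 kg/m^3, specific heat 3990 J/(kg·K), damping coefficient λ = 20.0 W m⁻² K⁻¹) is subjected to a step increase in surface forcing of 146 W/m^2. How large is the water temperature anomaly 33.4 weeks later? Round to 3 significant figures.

Areal heat capacity C = ρ c_p D = 1030 × 3990 × 184 = 7.56×10^8 J/(m^2 K).
τ = C / λ = 7.56×10^8 / 20.0 = 3.78×10^7 s.
Equilibrium anomaly ΔT_eq = F / λ = 146 / 20.0 = 7.30 K.
t = 33.4 weeks = 2.02×10^7 s, so t/τ = 0.534.
ΔT(t) = ΔT_eq (1 − e^(−t/τ)) = 7.30 × (1 − e^−0.534) = 3.02 K.

3.02 K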